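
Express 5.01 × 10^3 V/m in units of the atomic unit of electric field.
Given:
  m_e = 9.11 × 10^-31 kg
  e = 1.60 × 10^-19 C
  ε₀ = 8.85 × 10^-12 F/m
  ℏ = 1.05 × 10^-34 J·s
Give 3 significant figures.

atomic unit of electric field: E_au = E_h/(e a₀) = m_e²e⁵/((4πε₀)³ℏ⁴) = 5.20 × 10^11 V/m.
5.01 × 10^3 / 5.20 × 10^11 = 9.63 × 10^-9

9.63 × 10^-9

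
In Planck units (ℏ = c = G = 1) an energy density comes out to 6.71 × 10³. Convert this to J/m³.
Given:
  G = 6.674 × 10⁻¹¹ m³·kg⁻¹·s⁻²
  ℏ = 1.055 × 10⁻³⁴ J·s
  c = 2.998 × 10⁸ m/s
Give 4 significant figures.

One Planck energy density: u_P = c⁷/(ℏG²) = 4.632 × 10¹¹³ J/m³.
6.71 × 10³ × 4.632 × 10¹¹³ J/m³ = 3.108 × 10¹¹⁷ J/m³

3.108 × 10¹¹⁷ J/m³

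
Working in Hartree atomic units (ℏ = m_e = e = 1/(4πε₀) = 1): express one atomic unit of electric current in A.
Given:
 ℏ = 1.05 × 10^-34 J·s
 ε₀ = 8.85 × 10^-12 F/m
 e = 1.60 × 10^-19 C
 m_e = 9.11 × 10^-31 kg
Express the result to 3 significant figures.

6.67 × 10^-3 A

Dimensional analysis gives I_au = e E_h/ℏ = m_e e⁵/((4πε₀)²ℏ³).
E_h = 4.38 × 10^-18 J
e·E_h/ℏ = 6.67 × 10^-3 A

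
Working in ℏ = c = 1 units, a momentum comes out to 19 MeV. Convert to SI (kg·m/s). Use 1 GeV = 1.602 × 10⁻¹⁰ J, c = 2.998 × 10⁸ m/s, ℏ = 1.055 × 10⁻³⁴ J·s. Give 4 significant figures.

Momentum is [E]/c; divide by c.
1 GeV → 1/c × (1 GeV in J) = 5.344 × 10⁻¹⁹ kg·m/s.
Convert the energy scale: 19 MeV = 0.0190 GeV.
Result: 0.0190 × 5.344 × 10⁻¹⁹ = 1.015 × 10⁻²⁰ kg·m/s.

1.015 × 10⁻²⁰ kg·m/s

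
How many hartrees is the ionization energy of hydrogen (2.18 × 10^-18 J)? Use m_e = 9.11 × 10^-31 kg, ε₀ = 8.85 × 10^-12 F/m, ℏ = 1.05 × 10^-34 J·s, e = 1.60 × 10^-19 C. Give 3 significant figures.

0.498

hartree: E_h = m_e e⁴/(4πε₀ℏ)² = 4.38 × 10^-18 J.
2.18 × 10^-18 / 4.38 × 10^-18 = 0.498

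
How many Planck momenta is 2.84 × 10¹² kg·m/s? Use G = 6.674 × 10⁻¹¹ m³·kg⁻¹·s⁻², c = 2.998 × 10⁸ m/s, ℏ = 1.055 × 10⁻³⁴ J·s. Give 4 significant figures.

Planck momentum: p_P = √(ℏc³/G) = 6.527 kg·m/s.
2.84 × 10¹² / 6.527 = 4.351 × 10¹¹

4.351 × 10¹¹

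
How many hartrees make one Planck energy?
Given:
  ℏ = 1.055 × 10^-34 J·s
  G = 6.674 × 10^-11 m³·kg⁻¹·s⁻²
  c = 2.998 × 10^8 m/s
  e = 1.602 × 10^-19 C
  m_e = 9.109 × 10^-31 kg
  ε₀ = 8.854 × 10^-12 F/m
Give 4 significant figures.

Planck energy: E_P = √(ℏc⁵/G) = 1.957 × 10^9 J
hartree: E_h = m_e e⁴/(4πε₀ℏ)² = 4.354 × 10^-18 J
ratio = 1.957 × 10^9 / 4.354 × 10^-18 = 4.494 × 10^26

4.494 × 10^26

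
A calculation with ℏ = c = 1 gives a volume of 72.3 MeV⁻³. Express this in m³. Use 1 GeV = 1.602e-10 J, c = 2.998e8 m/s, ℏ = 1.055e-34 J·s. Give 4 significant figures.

Volume is [L]³ = [E]⁻³·(ℏc)³.
1 GeV⁻³ → (ℏc)³ × (1 GeV in J)⁻³ = 7.696e-48 m³.
Convert the energy scale: 72.3 MeV⁻³ = 7.23e10 GeV⁻³.
Result: 7.23e10 × 7.696e-48 = 5.564e-37 m³.

5.564e-37 m³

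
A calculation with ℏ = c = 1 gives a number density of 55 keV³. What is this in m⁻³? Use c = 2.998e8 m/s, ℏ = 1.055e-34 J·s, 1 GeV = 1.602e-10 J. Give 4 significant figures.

Number density is [L]⁻³ = [E]³/(ℏc)³.
1 GeV³ → 1/(ℏc)³ × (1 GeV in J)³ = 1.299e47 m⁻³.
Convert the energy scale: 55 keV³ = 5.50e-17 GeV³.
Result: 5.50e-17 × 1.299e47 = 7.147e30 m⁻³.

7.147e30 m⁻³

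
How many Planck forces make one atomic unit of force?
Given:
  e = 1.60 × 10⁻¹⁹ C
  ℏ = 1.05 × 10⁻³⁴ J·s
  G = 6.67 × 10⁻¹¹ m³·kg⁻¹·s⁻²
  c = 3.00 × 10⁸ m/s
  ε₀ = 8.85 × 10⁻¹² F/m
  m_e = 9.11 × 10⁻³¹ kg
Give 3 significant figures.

atomic unit of force: F_au = E_h/a₀ = m_e²e⁶/((4πε₀)³ℏ⁴) = 8.33 × 10⁻⁸ N
Planck force: F_P = c⁴/G = 1.21 × 10⁴⁴ N
ratio = 8.33 × 10⁻⁸ / 1.21 × 10⁴⁴ = 6.86 × 10⁻⁵²

6.86 × 10⁻⁵²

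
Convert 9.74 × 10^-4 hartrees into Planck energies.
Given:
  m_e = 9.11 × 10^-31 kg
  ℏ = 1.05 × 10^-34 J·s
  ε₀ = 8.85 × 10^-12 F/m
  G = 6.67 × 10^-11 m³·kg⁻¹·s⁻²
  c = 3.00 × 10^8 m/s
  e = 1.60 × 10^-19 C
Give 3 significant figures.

hartree: E_h = m_e e⁴/(4πε₀ℏ)² = 4.38 × 10^-18 J
Planck energy: E_P = √(ℏc⁵/G) = 1.96 × 10^9 J
9.74 × 10^-4 × 4.38 × 10^-18 / 1.96 × 10^9 = 2.18 × 10^-30

2.18 × 10^-30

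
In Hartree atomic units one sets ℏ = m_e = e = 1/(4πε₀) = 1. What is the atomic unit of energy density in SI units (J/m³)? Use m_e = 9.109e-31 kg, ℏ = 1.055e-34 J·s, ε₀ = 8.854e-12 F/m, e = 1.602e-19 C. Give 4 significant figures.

2.929e13 J/m³

u_au = E_h/a₀³ = m_e⁴e¹⁰/((4πε₀)⁵ℏ⁸)
E_h = 4.354e-18 J
a₀ = 5.297e-11 m
E_h/a₀³ = 2.929e13 J/m³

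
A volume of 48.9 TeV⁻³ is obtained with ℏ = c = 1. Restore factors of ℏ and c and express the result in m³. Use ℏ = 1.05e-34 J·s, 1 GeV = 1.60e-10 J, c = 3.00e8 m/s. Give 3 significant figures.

3.73e-55 m³

Volume is [L]³ = [E]⁻³·(ℏc)³.
1 GeV⁻³ → (ℏc)³ × (1 GeV in J)⁻³ = 7.63e-48 m³.
Convert the energy scale: 48.9 TeV⁻³ = 4.89e-8 GeV⁻³.
Result: 4.89e-8 × 7.63e-48 = 3.73e-55 m³.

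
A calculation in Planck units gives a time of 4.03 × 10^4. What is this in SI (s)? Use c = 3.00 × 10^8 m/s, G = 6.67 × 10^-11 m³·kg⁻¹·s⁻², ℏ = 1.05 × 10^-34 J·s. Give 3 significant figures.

2.16 × 10^-39 s

One Planck time: t_P = √(ℏG/c⁵) = 5.37 × 10^-44 s.
4.03 × 10^4 × 5.37 × 10^-44 s = 2.16 × 10^-39 s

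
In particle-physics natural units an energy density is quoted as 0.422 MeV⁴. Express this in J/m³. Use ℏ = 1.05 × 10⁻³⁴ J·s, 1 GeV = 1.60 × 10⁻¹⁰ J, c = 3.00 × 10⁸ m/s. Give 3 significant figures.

8.85 × 10²⁴ J/m³

[E]/[L]³ = [E]⁴/(ℏc)³; restore (ℏc)⁻³.
1 GeV⁴ → 1/(ℏc)³ × (1 GeV in J)⁴ = 2.10 × 10³⁷ J/m³.
Convert the energy scale: 0.422 MeV⁴ = 4.22 × 10⁻¹³ GeV⁴.
Result: 4.22 × 10⁻¹³ × 2.10 × 10³⁷ = 8.85 × 10²⁴ J/m³.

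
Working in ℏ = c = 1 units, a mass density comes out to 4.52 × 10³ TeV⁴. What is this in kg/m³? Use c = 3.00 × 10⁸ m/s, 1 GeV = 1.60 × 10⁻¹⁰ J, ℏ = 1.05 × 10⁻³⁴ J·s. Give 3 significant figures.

Mass density is [E]/(c²[L]³) = [E]⁴/(ℏ³c⁵).
1 GeV⁴ → 1/(ℏ³c⁵) × (1 GeV in J)⁴ = 2.33 × 10²⁰ kg/m³.
Convert the energy scale: 4.52 × 10³ TeV⁴ = 4.52 × 10¹⁵ GeV⁴.
Result: 4.52 × 10¹⁵ × 2.33 × 10²⁰ = 1.05 × 10³⁶ kg/m³.

1.05 × 10³⁶ kg/m³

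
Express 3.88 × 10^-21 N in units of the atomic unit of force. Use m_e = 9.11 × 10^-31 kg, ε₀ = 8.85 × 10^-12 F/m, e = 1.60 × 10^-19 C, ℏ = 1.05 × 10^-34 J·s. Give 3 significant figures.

atomic unit of force: F_au = E_h/a₀ = m_e²e⁶/((4πε₀)³ℏ⁴) = 8.33 × 10^-8 N.
3.88 × 10^-21 / 8.33 × 10^-8 = 4.66 × 10^-14

4.66 × 10^-14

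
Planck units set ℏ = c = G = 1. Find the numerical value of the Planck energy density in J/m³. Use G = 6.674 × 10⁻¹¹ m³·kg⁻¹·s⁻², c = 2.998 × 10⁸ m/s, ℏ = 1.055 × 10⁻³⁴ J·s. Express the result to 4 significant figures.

4.632 × 10¹¹³ J/m³

Dimensional analysis gives u_P = c⁷/(ℏG²).
  = 2.177 × 10⁵⁹ / 4.699 × 10⁻⁵⁵
  = 4.632 × 10¹¹³ J/m³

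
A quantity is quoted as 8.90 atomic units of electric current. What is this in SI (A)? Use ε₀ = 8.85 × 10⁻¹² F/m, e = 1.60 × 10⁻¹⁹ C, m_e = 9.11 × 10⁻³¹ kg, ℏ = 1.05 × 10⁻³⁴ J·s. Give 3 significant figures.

0.0594 A

One atomic unit of electric current: I_au = e E_h/ℏ = m_e e⁵/((4πε₀)²ℏ³) = 6.67 × 10⁻³ A.
8.90 × 6.67 × 10⁻³ A = 0.0594 A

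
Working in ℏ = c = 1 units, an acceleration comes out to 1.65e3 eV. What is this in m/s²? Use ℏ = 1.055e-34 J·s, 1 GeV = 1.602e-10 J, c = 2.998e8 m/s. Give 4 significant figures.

7.511e26 m/s²

Acceleration is [L]/[T]² = c·[E]/ℏ.
1 GeV → c/ℏ × (1 GeV in J) = 4.552e32 m/s².
Convert the energy scale: 1.65e3 eV = 1.65e-6 GeV.
Result: 1.65e-6 × 4.552e32 = 7.511e26 m/s².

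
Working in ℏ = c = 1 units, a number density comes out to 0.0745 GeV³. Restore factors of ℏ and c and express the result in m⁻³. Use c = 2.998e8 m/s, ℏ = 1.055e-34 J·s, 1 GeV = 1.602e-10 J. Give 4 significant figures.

Number density is [L]⁻³ = [E]³/(ℏc)³.
1 GeV³ → 1/(ℏc)³ × (1 GeV in J)³ = 1.299e47 m⁻³.
Result: 0.0745 × 1.299e47 = 9.680e45 m⁻³.

9.680e45 m⁻³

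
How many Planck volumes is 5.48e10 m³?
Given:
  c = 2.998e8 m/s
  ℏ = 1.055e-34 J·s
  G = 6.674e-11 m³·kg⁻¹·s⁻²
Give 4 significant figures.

Planck volume: V_P = (ℏG/c³)^(3/2) = 4.224e-105 m³.
5.48e10 / 4.224e-105 = 1.297e115

1.297e115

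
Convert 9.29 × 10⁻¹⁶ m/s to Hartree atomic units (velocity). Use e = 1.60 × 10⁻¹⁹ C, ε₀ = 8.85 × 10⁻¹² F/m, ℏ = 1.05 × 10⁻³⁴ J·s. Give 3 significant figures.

atomic unit of velocity: v_au = e²/(4πε₀ℏ) = 2.19 × 10⁶ m/s.
9.29 × 10⁻¹⁶ / 2.19 × 10⁶ = 4.24 × 10⁻²²

4.24 × 10⁻²²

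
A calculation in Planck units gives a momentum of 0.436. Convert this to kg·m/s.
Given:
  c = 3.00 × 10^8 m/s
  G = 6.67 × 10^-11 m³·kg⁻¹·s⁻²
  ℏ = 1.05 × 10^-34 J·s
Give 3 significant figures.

2.84 kg·m/s

One Planck momentum: p_P = √(ℏc³/G) = 6.52 kg·m/s.
0.436 × 6.52 kg·m/s = 2.84 kg·m/s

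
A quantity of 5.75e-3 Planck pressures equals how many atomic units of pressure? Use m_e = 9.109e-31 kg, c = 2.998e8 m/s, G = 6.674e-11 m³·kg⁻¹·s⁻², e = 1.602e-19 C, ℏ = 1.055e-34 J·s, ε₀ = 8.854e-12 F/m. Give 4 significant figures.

9.093e97

Planck pressure: p_P = c⁷/(ℏG²) = 4.632e113 Pa
atomic unit of pressure: P_au = E_h/a₀³ = m_e⁴e¹⁰/((4πε₀)⁵ℏ⁸) = 2.929e13 Pa
5.75e-3 × 4.632e113 / 2.929e13 = 9.093e97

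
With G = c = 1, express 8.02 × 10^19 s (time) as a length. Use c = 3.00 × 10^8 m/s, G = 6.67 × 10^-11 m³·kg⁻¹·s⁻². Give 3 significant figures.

Time → length via c.
8.02 × 10^19 s × (c) = 2.41 × 10^28 m

2.41 × 10^28 m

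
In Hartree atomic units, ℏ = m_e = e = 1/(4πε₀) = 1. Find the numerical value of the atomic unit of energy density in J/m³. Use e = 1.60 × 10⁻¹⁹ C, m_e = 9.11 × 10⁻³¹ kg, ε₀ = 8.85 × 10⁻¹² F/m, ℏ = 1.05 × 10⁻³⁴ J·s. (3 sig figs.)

From ℏ = m_e = e = 1/(4πε₀) = 1 the energy density scale is u_au = E_h/a₀³ = m_e⁴e¹⁰/((4πε₀)⁵ℏ⁸).
E_h = 4.38 × 10⁻¹⁸ J
a₀ = 5.26 × 10⁻¹¹ m
E_h/a₀³ = 3.01 × 10¹³ J/m³

3.01 × 10¹³ J/m³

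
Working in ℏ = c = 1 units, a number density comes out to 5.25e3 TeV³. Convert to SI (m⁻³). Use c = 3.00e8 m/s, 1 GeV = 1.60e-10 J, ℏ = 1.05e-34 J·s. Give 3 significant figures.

Number density is [L]⁻³ = [E]³/(ℏc)³.
1 GeV³ → 1/(ℏc)³ × (1 GeV in J)³ = 1.31e47 m⁻³.
Convert the energy scale: 5.25e3 TeV³ = 5.25e12 GeV³.
Result: 5.25e12 × 1.31e47 = 6.88e59 m⁻³.

6.88e59 m⁻³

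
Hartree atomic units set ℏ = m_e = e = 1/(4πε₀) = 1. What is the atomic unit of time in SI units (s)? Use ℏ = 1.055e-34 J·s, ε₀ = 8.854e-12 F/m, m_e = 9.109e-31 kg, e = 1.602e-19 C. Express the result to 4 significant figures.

2.423e-17 s

From ℏ = m_e = e = 1/(4πε₀) = 1 the time scale is τ_au = (4πε₀)²ℏ³/(m_e e⁴).
E_h = 4.354e-18 J
ℏ/E_h = 2.423e-17 s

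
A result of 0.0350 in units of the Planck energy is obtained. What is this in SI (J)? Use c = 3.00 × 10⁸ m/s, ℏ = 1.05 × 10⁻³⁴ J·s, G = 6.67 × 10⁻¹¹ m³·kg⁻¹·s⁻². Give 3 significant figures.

6.85 × 10⁷ J

One Planck energy: E_P = √(ℏc⁵/G) = 1.96 × 10⁹ J.
0.0350 × 1.96 × 10⁹ J = 6.85 × 10⁷ J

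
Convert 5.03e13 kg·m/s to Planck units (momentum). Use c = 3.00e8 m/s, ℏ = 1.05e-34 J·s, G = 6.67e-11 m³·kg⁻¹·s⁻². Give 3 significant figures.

7.72e12

Planck momentum: p_P = √(ℏc³/G) = 6.52 kg·m/s.
5.03e13 / 6.52 = 7.72e12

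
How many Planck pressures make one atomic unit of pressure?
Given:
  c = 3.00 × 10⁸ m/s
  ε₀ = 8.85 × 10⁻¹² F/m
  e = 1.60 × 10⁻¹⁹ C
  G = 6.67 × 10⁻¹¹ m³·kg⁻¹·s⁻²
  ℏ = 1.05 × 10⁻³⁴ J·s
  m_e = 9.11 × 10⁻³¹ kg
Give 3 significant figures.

6.44 × 10⁻¹⁰¹

atomic unit of pressure: P_au = E_h/a₀³ = m_e⁴e¹⁰/((4πε₀)⁵ℏ⁸) = 3.01 × 10¹³ Pa
Planck pressure: p_P = c⁷/(ℏG²) = 4.68 × 10¹¹³ Pa
ratio = 3.01 × 10¹³ / 4.68 × 10¹¹³ = 6.44 × 10⁻¹⁰¹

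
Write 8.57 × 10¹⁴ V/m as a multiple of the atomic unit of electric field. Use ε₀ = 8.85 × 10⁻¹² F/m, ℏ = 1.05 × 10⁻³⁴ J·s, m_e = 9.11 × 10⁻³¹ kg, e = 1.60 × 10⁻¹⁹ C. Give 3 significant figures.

atomic unit of electric field: E_au = E_h/(e a₀) = m_e²e⁵/((4πε₀)³ℏ⁴) = 5.20 × 10¹¹ V/m.
8.57 × 10¹⁴ / 5.20 × 10¹¹ = 1.65 × 10³

1.65 × 10³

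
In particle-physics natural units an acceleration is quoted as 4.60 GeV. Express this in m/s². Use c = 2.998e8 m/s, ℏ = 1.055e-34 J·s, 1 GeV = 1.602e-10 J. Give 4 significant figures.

Acceleration is [L]/[T]² = c·[E]/ℏ.
1 GeV → c/ℏ × (1 GeV in J) = 4.552e32 m/s².
Result: 4.60 × 4.552e32 = 2.094e33 m/s².

2.094e33 m/s²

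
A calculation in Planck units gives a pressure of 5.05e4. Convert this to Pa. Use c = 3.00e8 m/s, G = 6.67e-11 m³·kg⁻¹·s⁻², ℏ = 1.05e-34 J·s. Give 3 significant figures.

2.36e118 Pa

One Planck pressure: p_P = c⁷/(ℏG²) = 4.68e113 Pa.
5.05e4 × 4.68e113 Pa = 2.36e118 Pa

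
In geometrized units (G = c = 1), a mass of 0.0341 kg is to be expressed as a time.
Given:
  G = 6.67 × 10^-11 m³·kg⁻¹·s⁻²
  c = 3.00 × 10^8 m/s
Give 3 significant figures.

Mass → time via G/c³.
0.0341 kg × (G/c³) = 8.42 × 10^-38 s

8.42 × 10^-38 s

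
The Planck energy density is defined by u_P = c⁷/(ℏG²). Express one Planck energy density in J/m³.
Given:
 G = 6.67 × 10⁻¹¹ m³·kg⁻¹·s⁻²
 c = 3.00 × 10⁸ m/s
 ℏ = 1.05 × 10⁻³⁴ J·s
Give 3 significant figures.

u_P = c⁷/(ℏG²)
  = 2.19 × 10⁵⁹ / 4.67 × 10⁻⁵⁵
  = 4.68 × 10¹¹³ J/m³

4.68 × 10¹¹³ J/m³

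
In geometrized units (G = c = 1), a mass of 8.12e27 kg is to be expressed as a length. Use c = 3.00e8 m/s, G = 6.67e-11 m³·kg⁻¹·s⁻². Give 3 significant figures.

6.02 m

In G = c = 1 units mass has dimensions of length; the conversion factor is G/c².
8.12e27 kg × (G/c²) = 6.02 m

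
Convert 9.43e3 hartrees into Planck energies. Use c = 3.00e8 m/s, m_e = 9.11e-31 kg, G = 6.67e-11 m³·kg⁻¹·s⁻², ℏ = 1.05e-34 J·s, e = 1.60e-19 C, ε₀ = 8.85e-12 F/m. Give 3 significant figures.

2.11e-23

hartree: E_h = m_e e⁴/(4πε₀ℏ)² = 4.38e-18 J
Planck energy: E_P = √(ℏc⁵/G) = 1.96e9 J
9.43e3 × 4.38e-18 / 1.96e9 = 2.11e-23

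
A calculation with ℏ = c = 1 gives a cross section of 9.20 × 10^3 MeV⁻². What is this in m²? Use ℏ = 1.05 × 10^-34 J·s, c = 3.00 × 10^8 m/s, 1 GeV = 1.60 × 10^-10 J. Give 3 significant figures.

Area is [L]² = [E]⁻²·(ℏc)²; restore (ℏc)².
1 GeV⁻² → (ℏc)² × (1 GeV in J)⁻² = 3.88 × 10^-32 m².
Convert the energy scale: 9.20 × 10^3 MeV⁻² = 9.20 × 10^9 GeV⁻².
Result: 9.20 × 10^9 × 3.88 × 10^-32 = 3.57 × 10^-22 m².

3.57 × 10^-22 m²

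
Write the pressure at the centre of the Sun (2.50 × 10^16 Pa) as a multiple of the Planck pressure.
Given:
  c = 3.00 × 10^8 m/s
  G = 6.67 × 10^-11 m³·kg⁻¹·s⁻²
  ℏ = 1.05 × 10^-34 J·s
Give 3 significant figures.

5.34 × 10^-98

Planck pressure: p_P = c⁷/(ℏG²) = 4.68 × 10^113 Pa.
2.50 × 10^16 / 4.68 × 10^113 = 5.34 × 10^-98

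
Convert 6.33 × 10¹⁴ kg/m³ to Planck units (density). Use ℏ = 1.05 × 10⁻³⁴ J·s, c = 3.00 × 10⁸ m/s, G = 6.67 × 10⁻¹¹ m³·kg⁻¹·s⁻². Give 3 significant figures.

Planck density: ρ_P = c⁵/(ℏG²) = 5.20 × 10⁹⁶ kg/m³.
6.33 × 10¹⁴ / 5.20 × 10⁹⁶ = 1.22 × 10⁻⁸²

1.22 × 10⁻⁸²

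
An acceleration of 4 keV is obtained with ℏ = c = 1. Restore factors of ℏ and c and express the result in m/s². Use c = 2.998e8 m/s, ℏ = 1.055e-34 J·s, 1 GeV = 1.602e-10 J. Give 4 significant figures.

1.821e27 m/s²

Acceleration is [L]/[T]² = c·[E]/ℏ.
1 GeV → c/ℏ × (1 GeV in J) = 4.552e32 m/s².
Convert the energy scale: 4 keV = 4.00e-6 GeV.
Result: 4.00e-6 × 4.552e32 = 1.821e27 m/s².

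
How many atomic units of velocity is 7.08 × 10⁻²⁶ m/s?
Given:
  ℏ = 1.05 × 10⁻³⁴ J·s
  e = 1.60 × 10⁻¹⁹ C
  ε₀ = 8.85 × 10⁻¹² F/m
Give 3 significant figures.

atomic unit of velocity: v_au = e²/(4πε₀ℏ) = 2.19 × 10⁶ m/s.
7.08 × 10⁻²⁶ / 2.19 × 10⁶ = 3.23 × 10⁻³²

3.23 × 10⁻³²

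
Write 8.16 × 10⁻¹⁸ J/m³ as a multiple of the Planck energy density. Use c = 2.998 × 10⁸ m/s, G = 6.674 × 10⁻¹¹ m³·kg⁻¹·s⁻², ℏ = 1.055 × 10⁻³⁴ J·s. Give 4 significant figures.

1.762 × 10⁻¹³¹

Planck energy density: u_P = c⁷/(ℏG²) = 4.632 × 10¹¹³ J/m³.
8.16 × 10⁻¹⁸ / 4.632 × 10¹¹³ = 1.762 × 10⁻¹³¹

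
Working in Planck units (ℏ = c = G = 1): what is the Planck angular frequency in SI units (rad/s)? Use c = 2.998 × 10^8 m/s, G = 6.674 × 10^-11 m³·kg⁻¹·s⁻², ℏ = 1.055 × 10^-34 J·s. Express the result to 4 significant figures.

1.855 × 10^43 rad/s

The unique combination of the constants set to 1 with dimensions of angular frequency is ω_P = √(c⁵/(ℏG)).
  = √(3.440 × 10^86)
  = 1.855 × 10^43 rad/s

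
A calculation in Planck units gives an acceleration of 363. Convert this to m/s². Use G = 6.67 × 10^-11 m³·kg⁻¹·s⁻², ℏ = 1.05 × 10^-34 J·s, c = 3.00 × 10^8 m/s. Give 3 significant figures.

2.03 × 10^54 m/s²

One Planck acceleration: a_P = √(c⁷/(ℏG)) = 5.59 × 10^51 m/s².
363 × 5.59 × 10^51 m/s² = 2.03 × 10^54 m/s²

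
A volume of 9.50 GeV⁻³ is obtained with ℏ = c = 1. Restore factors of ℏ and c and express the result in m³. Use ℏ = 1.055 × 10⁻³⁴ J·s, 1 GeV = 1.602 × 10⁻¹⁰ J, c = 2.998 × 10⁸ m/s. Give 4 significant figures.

7.311 × 10⁻⁴⁷ m³

Volume is [L]³ = [E]⁻³·(ℏc)³.
1 GeV⁻³ → (ℏc)³ × (1 GeV in J)⁻³ = 7.696 × 10⁻⁴⁸ m³.
Result: 9.50 × 7.696 × 10⁻⁴⁸ = 7.311 × 10⁻⁴⁷ m³.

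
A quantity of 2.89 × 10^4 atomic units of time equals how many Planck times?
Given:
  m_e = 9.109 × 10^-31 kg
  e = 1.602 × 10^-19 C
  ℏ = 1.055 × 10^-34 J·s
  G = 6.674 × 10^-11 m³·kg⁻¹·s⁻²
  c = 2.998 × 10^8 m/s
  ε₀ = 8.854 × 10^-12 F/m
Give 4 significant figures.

atomic unit of time: τ_au = (4πε₀)²ℏ³/(m_e e⁴) = 2.423 × 10^-17 s
Planck time: t_P = √(ℏG/c⁵) = 5.392 × 10^-44 s
2.89 × 10^4 × 2.423 × 10^-17 / 5.392 × 10^-44 = 1.299 × 10^31

1.299 × 10^31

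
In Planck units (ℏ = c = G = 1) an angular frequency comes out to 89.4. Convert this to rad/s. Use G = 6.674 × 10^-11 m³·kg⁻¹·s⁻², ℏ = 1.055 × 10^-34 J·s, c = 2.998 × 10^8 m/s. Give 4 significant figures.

1.658 × 10^45 rad/s

One Planck angular frequency: ω_P = √(c⁵/(ℏG)) = 1.855 × 10^43 rad/s.
89.4 × 1.855 × 10^43 rad/s = 1.658 × 10^45 rad/s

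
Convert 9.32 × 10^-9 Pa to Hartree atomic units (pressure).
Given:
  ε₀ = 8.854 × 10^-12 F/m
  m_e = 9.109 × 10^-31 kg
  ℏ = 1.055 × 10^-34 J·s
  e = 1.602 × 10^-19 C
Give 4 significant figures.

3.182 × 10^-22

atomic unit of pressure: P_au = E_h/a₀³ = m_e⁴e¹⁰/((4πε₀)⁵ℏ⁸) = 2.929 × 10^13 Pa.
9.32 × 10^-9 / 2.929 × 10^13 = 3.182 × 10^-22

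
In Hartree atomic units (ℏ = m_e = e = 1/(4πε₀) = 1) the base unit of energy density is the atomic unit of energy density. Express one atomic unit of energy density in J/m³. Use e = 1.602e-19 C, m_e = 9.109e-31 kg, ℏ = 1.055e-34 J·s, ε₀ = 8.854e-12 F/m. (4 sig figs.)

u_au = E_h/a₀³ = m_e⁴e¹⁰/((4πε₀)⁵ℏ⁸)
E_h = 4.354e-18 J
a₀ = 5.297e-11 m
E_h/a₀³ = 2.929e13 J/m³

2.929e13 J/m³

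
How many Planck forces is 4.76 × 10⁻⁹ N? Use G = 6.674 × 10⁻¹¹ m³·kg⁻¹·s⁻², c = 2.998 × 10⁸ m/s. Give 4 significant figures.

3.932 × 10⁻⁵³

Planck force: F_P = c⁴/G = 1.210 × 10⁴⁴ N.
4.76 × 10⁻⁹ / 1.210 × 10⁴⁴ = 3.932 × 10⁻⁵³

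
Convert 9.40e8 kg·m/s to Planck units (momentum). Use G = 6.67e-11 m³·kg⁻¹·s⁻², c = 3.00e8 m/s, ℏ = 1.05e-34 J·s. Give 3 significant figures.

Planck momentum: p_P = √(ℏc³/G) = 6.52 kg·m/s.
9.40e8 / 6.52 = 1.44e8

1.44e8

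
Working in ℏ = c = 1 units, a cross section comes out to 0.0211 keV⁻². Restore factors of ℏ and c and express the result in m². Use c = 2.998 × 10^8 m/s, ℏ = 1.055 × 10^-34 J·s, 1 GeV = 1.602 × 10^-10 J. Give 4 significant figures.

8.225 × 10^-22 m²

Area is [L]² = [E]⁻²·(ℏc)²; restore (ℏc)².
1 GeV⁻² → (ℏc)² × (1 GeV in J)⁻² = 3.898 × 10^-32 m².
Convert the energy scale: 0.0211 keV⁻² = 2.11 × 10^10 GeV⁻².
Result: 2.11 × 10^10 × 3.898 × 10^-32 = 8.225 × 10^-22 m².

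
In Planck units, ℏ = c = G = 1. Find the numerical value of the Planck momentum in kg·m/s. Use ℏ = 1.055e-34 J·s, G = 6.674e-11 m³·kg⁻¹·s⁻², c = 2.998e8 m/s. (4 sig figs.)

6.527 kg·m/s

Dimensional analysis gives p_P = √(ℏc³/G).
  = √(42.60)
  = 6.527 kg·m/s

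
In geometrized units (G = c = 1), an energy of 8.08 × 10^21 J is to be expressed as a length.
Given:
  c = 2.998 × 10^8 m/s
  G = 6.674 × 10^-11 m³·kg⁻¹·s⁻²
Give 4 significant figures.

Energy → length via G/c⁴.
8.08 × 10^21 J × (G/c⁴) = 6.675 × 10^-23 m

6.675 × 10^-23 m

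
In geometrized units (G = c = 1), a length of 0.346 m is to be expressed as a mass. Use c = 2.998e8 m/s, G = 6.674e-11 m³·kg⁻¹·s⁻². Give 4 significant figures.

Length → mass via c²/G.
0.346 m × (c²/G) = 4.660e26 kg

4.660e26 kg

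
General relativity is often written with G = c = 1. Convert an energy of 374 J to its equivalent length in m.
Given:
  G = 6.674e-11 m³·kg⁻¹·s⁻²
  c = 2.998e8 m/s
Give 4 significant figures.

3.090e-42 m

Energy → length via G/c⁴.
374 J × (G/c⁴) = 3.090e-42 m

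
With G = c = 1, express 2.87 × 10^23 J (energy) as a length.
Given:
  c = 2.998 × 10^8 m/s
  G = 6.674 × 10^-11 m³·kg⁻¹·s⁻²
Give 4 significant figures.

Energy → length via G/c⁴.
2.87 × 10^23 J × (G/c⁴) = 2.371 × 10^-21 m

2.371 × 10^-21 m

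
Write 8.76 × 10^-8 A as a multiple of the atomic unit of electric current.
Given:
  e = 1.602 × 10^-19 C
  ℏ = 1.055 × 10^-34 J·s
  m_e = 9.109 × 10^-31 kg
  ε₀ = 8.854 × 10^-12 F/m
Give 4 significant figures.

1.325 × 10^-5

atomic unit of electric current: I_au = e E_h/ℏ = m_e e⁵/((4πε₀)²ℏ³) = 6.612 × 10^-3 A.
8.76 × 10^-8 / 6.612 × 10^-3 = 1.325 × 10^-5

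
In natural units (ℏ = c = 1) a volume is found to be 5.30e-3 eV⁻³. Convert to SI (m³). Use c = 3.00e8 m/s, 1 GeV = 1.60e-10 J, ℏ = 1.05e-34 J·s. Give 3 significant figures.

Volume is [L]³ = [E]⁻³·(ℏc)³.
1 GeV⁻³ → (ℏc)³ × (1 GeV in J)⁻³ = 7.63e-48 m³.
Convert the energy scale: 5.30e-3 eV⁻³ = 5.30e24 GeV⁻³.
Result: 5.30e24 × 7.63e-48 = 4.04e-23 m³.

4.04e-23 m³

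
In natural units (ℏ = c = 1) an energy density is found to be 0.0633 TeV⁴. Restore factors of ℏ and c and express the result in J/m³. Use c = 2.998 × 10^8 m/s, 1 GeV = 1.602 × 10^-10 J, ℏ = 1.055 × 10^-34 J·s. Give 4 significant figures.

1.318 × 10^48 J/m³

[E]/[L]³ = [E]⁴/(ℏc)³; restore (ℏc)⁻³.
1 GeV⁴ → 1/(ℏc)³ × (1 GeV in J)⁴ = 2.082 × 10^37 J/m³.
Convert the energy scale: 0.0633 TeV⁴ = 6.33 × 10^10 GeV⁴.
Result: 6.33 × 10^10 × 2.082 × 10^37 = 1.318 × 10^48 J/m³.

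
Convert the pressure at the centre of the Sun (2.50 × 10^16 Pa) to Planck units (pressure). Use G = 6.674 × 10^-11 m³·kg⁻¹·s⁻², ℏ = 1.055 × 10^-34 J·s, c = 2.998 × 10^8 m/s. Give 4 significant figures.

5.397 × 10^-98

Planck pressure: p_P = c⁷/(ℏG²) = 4.632 × 10^113 Pa.
2.50 × 10^16 / 4.632 × 10^113 = 5.397 × 10^-98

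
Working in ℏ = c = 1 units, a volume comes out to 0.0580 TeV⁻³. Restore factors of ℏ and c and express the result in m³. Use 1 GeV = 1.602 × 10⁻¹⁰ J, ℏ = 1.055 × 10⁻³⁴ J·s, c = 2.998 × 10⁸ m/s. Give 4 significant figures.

4.464 × 10⁻⁵⁸ m³

Volume is [L]³ = [E]⁻³·(ℏc)³.
1 GeV⁻³ → (ℏc)³ × (1 GeV in J)⁻³ = 7.696 × 10⁻⁴⁸ m³.
Convert the energy scale: 0.0580 TeV⁻³ = 5.80 × 10⁻¹¹ GeV⁻³.
Result: 5.80 × 10⁻¹¹ × 7.696 × 10⁻⁴⁸ = 4.464 × 10⁻⁵⁸ m³.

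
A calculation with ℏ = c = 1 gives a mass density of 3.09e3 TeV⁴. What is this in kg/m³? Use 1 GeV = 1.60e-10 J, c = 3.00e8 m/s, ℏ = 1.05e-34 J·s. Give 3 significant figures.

Mass density is [E]/(c²[L]³) = [E]⁴/(ℏ³c⁵).
1 GeV⁴ → 1/(ℏ³c⁵) × (1 GeV in J)⁴ = 2.33e20 kg/m³.
Convert the energy scale: 3.09e3 TeV⁴ = 3.09e15 GeV⁴.
Result: 3.09e15 × 2.33e20 = 7.20e35 kg/m³.

7.20e35 kg/m³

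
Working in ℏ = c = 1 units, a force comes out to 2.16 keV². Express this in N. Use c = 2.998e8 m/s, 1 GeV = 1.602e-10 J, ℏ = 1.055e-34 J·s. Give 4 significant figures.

Force is [E]/[L] = [E]²/(ℏc); restore (ℏc)⁻¹.
1 GeV² → 1/(ℏc) × (1 GeV in J)² = 8.114e5 N.
Convert the energy scale: 2.16 keV² = 2.16e-12 GeV².
Result: 2.16e-12 × 8.114e5 = 1.753e-6 N.

1.753e-6 N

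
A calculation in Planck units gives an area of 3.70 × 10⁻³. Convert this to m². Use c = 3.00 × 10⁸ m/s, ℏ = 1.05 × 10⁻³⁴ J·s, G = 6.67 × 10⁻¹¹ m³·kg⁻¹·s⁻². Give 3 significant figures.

9.60 × 10⁻⁷³ m²

One Planck area: A_P = ℏG/c³ = 2.59 × 10⁻⁷⁰ m².
3.70 × 10⁻³ × 2.59 × 10⁻⁷⁰ m² = 9.60 × 10⁻⁷³ m²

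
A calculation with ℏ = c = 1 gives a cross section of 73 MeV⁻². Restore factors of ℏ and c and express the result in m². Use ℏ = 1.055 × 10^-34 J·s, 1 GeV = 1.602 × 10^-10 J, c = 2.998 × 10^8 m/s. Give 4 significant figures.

Area is [L]² = [E]⁻²·(ℏc)²; restore (ℏc)².
1 GeV⁻² → (ℏc)² × (1 GeV in J)⁻² = 3.898 × 10^-32 m².
Convert the energy scale: 73 MeV⁻² = 7.30 × 10^7 GeV⁻².
Result: 7.30 × 10^7 × 3.898 × 10^-32 = 2.846 × 10^-24 m².

2.846 × 10^-24 m²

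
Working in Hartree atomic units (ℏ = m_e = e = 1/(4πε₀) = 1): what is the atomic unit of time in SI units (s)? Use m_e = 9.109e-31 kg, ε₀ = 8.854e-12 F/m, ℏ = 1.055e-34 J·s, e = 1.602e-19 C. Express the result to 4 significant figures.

The unique combination of the constants set to 1 with dimensions of time is τ_au = (4πε₀)²ℏ³/(m_e e⁴).
E_h = 4.354e-18 J
ℏ/E_h = 2.423e-17 s

2.423e-17 s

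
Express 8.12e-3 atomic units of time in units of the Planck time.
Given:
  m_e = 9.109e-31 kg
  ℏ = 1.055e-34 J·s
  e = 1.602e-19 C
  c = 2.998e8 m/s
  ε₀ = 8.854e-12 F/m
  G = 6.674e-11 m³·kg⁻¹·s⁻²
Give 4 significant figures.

atomic unit of time: τ_au = (4πε₀)²ℏ³/(m_e e⁴) = 2.423e-17 s
Planck time: t_P = √(ℏG/c⁵) = 5.392e-44 s
8.12e-3 × 2.423e-17 / 5.392e-44 = 3.649e24

3.649e24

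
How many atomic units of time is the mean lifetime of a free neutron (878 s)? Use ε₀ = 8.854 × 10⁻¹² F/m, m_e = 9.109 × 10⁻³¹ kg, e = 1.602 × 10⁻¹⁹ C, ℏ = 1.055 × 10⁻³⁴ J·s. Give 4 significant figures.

atomic unit of time: τ_au = (4πε₀)²ℏ³/(m_e e⁴) = 2.423 × 10⁻¹⁷ s.
878 / 2.423 × 10⁻¹⁷ = 3.624 × 10¹⁹

3.624 × 10¹⁹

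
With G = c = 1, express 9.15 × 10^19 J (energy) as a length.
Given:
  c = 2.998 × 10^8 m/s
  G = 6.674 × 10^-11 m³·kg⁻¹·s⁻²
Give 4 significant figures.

Energy → length via G/c⁴.
9.15 × 10^19 J × (G/c⁴) = 7.559 × 10^-25 m

7.559 × 10^-25 m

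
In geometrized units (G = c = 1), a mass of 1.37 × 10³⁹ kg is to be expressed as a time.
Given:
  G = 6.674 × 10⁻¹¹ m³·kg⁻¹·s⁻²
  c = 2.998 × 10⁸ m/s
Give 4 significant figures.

3.393 × 10³ s

Mass → time via G/c³.
1.37 × 10³⁹ kg × (G/c³) = 3.393 × 10³ s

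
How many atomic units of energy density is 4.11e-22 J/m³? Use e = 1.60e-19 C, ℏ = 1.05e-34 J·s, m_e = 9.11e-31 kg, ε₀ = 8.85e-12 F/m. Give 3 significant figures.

atomic unit of energy density: u_au = E_h/a₀³ = m_e⁴e¹⁰/((4πε₀)⁵ℏ⁸) = 3.01e13 J/m³.
4.11e-22 / 3.01e13 = 1.36e-35

1.36e-35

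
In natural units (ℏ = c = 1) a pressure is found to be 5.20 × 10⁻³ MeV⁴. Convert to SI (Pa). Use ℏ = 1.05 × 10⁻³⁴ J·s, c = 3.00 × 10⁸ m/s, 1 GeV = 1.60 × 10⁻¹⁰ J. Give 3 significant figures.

1.09 × 10²³ Pa

Pressure is [E]/[L]³ = [E]⁴/(ℏc)³.
1 GeV⁴ → 1/(ℏc)³ × (1 GeV in J)⁴ = 2.10 × 10³⁷ Pa.
Convert the energy scale: 5.20 × 10⁻³ MeV⁴ = 5.20 × 10⁻¹⁵ GeV⁴.
Result: 5.20 × 10⁻¹⁵ × 2.10 × 10³⁷ = 1.09 × 10²³ Pa.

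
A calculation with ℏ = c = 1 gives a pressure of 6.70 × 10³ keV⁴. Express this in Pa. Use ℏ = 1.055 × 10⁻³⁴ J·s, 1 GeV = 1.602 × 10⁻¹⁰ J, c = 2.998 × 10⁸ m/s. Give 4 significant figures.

1.395 × 10¹⁷ Pa

Pressure is [E]/[L]³ = [E]⁴/(ℏc)³.
1 GeV⁴ → 1/(ℏc)³ × (1 GeV in J)⁴ = 2.082 × 10³⁷ Pa.
Convert the energy scale: 6.70 × 10³ keV⁴ = 6.70 × 10⁻²¹ GeV⁴.
Result: 6.70 × 10⁻²¹ × 2.082 × 10³⁷ = 1.395 × 10¹⁷ Pa.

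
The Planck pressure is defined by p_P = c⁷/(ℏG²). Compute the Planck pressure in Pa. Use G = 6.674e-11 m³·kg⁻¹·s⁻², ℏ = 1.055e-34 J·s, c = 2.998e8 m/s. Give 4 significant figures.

p_P = c⁷/(ℏG²)
  = 2.177e59 / 4.699e-55
  = 4.632e113 Pa

4.632e113 Pa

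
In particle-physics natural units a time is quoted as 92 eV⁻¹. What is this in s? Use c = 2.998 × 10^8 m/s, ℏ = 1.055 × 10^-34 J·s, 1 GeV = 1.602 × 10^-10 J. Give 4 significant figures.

6.059 × 10^-14 s

A time is [E]⁻¹ in ℏ=c=1; restore one factor of ℏ.
1 GeV⁻¹ → ℏ × (1 GeV in J)⁻¹ = 6.586 × 10^-25 s.
Convert the energy scale: 92 eV⁻¹ = 9.20 × 10^10 GeV⁻¹.
Result: 9.20 × 10^10 × 6.586 × 10^-25 = 6.059 × 10^-14 s.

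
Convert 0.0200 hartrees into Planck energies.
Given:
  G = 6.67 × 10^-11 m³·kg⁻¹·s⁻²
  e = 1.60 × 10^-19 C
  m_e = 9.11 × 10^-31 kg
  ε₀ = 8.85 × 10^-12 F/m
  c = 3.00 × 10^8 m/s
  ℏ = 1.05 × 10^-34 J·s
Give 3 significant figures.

4.48 × 10^-29

hartree: E_h = m_e e⁴/(4πε₀ℏ)² = 4.38 × 10^-18 J
Planck energy: E_P = √(ℏc⁵/G) = 1.96 × 10^9 J
0.0200 × 4.38 × 10^-18 / 1.96 × 10^9 = 4.48 × 10^-29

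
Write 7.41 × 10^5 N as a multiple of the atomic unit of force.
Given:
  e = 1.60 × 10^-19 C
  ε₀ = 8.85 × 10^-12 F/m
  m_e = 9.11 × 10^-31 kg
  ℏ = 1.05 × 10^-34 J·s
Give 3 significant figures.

atomic unit of force: F_au = E_h/a₀ = m_e²e⁶/((4πε₀)³ℏ⁴) = 8.33 × 10^-8 N.
7.41 × 10^5 / 8.33 × 10^-8 = 8.90 × 10^12

8.90 × 10^12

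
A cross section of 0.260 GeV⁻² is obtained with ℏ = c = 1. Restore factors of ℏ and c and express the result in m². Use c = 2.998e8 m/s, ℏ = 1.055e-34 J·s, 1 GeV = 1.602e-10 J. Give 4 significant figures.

1.013e-32 m²

Area is [L]² = [E]⁻²·(ℏc)²; restore (ℏc)².
1 GeV⁻² → (ℏc)² × (1 GeV in J)⁻² = 3.898e-32 m².
Result: 0.260 × 3.898e-32 = 1.013e-32 m².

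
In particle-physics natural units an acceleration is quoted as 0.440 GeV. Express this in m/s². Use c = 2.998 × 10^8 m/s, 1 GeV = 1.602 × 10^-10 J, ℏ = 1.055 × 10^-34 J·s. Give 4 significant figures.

2.003 × 10^32 m/s²

Acceleration is [L]/[T]² = c·[E]/ℏ.
1 GeV → c/ℏ × (1 GeV in J) = 4.552 × 10^32 m/s².
Result: 0.440 × 4.552 × 10^32 = 2.003 × 10^32 m/s².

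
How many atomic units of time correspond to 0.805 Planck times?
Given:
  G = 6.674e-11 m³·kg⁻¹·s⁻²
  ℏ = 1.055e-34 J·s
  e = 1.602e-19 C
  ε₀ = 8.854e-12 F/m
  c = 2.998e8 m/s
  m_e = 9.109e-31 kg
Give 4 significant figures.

Planck time: t_P = √(ℏG/c⁵) = 5.392e-44 s
atomic unit of time: τ_au = (4πε₀)²ℏ³/(m_e e⁴) = 2.423e-17 s
0.805 × 5.392e-44 / 2.423e-17 = 1.791e-27

1.791e-27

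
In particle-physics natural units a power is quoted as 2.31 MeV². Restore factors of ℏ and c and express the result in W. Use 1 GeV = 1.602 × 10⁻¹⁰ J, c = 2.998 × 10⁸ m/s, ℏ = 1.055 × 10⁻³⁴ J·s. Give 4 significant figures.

5.619 × 10⁸ W

Power is [E]/[T] = [E]²/ℏ.
1 GeV² → 1/ℏ × (1 GeV in J)² = 2.433 × 10¹⁴ W.
Convert the energy scale: 2.31 MeV² = 2.31 × 10⁻⁶ GeV².
Result: 2.31 × 10⁻⁶ × 2.433 × 10¹⁴ = 5.619 × 10⁸ W.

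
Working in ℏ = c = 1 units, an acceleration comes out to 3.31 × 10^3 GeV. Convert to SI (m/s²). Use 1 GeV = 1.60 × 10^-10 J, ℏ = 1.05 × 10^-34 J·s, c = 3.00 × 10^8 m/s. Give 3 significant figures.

1.51 × 10^36 m/s²

Acceleration is [L]/[T]² = c·[E]/ℏ.
1 GeV → c/ℏ × (1 GeV in J) = 4.57 × 10^32 m/s².
Result: 3.31 × 10^3 × 4.57 × 10^32 = 1.51 × 10^36 m/s².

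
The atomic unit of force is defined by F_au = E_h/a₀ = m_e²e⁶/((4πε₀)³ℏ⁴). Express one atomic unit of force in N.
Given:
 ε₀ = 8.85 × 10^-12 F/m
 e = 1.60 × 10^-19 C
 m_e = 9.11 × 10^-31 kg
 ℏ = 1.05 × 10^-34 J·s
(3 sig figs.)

F_au = E_h/a₀ = m_e²e⁶/((4πε₀)³ℏ⁴)
E_h = 4.38 × 10^-18 J
a₀ = 5.26 × 10^-11 m
E_h/a₀ = 8.33 × 10^-8 N

8.33 × 10^-8 N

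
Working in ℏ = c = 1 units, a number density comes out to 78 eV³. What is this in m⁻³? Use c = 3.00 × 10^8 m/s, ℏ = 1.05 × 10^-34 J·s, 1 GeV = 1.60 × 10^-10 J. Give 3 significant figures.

Number density is [L]⁻³ = [E]³/(ℏc)³.
1 GeV³ → 1/(ℏc)³ × (1 GeV in J)³ = 1.31 × 10^47 m⁻³.
Convert the energy scale: 78 eV³ = 7.80 × 10^-26 GeV³.
Result: 7.80 × 10^-26 × 1.31 × 10^47 = 1.02 × 10^22 m⁻³.

1.02 × 10^22 m⁻³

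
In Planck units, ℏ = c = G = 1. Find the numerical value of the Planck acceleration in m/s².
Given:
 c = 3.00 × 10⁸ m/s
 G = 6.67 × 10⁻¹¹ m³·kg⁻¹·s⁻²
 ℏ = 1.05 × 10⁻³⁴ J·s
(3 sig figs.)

The unique combination of the constants set to 1 with dimensions of acceleration is a_P = √(c⁷/(ℏG)).
  = √(3.12 × 10¹⁰³)
  = 5.59 × 10⁵¹ m/s²

5.59 × 10⁵¹ m/s²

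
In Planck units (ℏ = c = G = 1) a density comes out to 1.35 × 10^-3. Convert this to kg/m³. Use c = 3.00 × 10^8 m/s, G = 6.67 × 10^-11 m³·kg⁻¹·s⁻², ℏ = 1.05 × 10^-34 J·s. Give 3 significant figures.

7.02 × 10^93 kg/m³

One Planck density: ρ_P = c⁵/(ℏG²) = 5.20 × 10^96 kg/m³.
1.35 × 10^-3 × 5.20 × 10^96 kg/m³ = 7.02 × 10^93 kg/m³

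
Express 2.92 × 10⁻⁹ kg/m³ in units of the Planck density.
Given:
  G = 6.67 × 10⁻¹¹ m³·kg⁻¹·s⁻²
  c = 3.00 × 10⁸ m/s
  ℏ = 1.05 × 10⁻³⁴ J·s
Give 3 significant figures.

Planck density: ρ_P = c⁵/(ℏG²) = 5.20 × 10⁹⁶ kg/m³.
2.92 × 10⁻⁹ / 5.20 × 10⁹⁶ = 5.61 × 10⁻¹⁰⁶

5.61 × 10⁻¹⁰⁶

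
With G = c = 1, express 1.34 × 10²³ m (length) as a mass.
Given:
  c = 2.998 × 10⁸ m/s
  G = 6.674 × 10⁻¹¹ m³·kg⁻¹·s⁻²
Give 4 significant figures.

Length → mass via c²/G.
1.34 × 10²³ m × (c²/G) = 1.805 × 10⁵⁰ kg

1.805 × 10⁵⁰ kg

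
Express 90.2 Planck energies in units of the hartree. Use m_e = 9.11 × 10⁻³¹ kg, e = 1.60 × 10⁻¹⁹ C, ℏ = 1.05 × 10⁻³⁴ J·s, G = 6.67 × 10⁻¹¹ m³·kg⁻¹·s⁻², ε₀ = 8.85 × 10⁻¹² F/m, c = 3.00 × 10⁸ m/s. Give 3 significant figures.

4.03 × 10²⁸

Planck energy: E_P = √(ℏc⁵/G) = 1.96 × 10⁹ J
hartree: E_h = m_e e⁴/(4πε₀ℏ)² = 4.38 × 10⁻¹⁸ J
90.2 × 1.96 × 10⁹ / 4.38 × 10⁻¹⁸ = 4.03 × 10²⁸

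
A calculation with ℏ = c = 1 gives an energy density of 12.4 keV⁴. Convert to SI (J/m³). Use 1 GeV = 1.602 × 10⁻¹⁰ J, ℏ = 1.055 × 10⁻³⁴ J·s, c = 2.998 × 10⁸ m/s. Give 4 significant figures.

2.581 × 10¹⁴ J/m³

[E]/[L]³ = [E]⁴/(ℏc)³; restore (ℏc)⁻³.
1 GeV⁴ → 1/(ℏc)³ × (1 GeV in J)⁴ = 2.082 × 10³⁷ J/m³.
Convert the energy scale: 12.4 keV⁴ = 1.24 × 10⁻²³ GeV⁴.
Result: 1.24 × 10⁻²³ × 2.082 × 10³⁷ = 2.581 × 10¹⁴ J/m³.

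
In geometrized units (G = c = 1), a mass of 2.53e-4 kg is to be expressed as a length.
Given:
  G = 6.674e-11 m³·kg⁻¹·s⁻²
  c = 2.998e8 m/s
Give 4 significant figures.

In G = c = 1 units mass has dimensions of length; the conversion factor is G/c².
2.53e-4 kg × (G/c²) = 1.879e-31 m

1.879e-31 m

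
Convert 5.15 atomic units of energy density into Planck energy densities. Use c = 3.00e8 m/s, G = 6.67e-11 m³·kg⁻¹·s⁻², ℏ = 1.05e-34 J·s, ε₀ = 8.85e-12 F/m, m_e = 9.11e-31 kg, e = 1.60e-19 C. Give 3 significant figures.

atomic unit of energy density: u_au = E_h/a₀³ = m_e⁴e¹⁰/((4πε₀)⁵ℏ⁸) = 3.01e13 J/m³
Planck energy density: u_P = c⁷/(ℏG²) = 4.68e113 J/m³
5.15 × 3.01e13 / 4.68e113 = 3.31e-100

3.31e-100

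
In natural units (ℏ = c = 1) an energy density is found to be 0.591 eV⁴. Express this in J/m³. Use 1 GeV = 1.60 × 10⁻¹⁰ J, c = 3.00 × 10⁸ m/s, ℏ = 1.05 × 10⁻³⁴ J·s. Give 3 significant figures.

12.4 J/m³

[E]/[L]³ = [E]⁴/(ℏc)³; restore (ℏc)⁻³.
1 GeV⁴ → 1/(ℏc)³ × (1 GeV in J)⁴ = 2.10 × 10³⁷ J/m³.
Convert the energy scale: 0.591 eV⁴ = 5.91 × 10⁻³⁷ GeV⁴.
Result: 5.91 × 10⁻³⁷ × 2.10 × 10³⁷ = 12.4 J/m³.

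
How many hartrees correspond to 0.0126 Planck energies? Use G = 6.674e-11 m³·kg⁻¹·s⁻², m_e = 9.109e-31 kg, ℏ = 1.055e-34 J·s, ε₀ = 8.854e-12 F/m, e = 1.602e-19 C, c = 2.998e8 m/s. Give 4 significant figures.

5.662e24

Planck energy: E_P = √(ℏc⁵/G) = 1.957e9 J
hartree: E_h = m_e e⁴/(4πε₀ℏ)² = 4.354e-18 J
0.0126 × 1.957e9 / 4.354e-18 = 5.662e24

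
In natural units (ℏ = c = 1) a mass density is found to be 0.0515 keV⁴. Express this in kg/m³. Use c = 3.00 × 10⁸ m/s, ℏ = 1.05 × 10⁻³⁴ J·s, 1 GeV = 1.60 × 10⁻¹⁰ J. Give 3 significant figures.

1.20 × 10⁻⁵ kg/m³

Mass density is [E]/(c²[L]³) = [E]⁴/(ℏ³c⁵).
1 GeV⁴ → 1/(ℏ³c⁵) × (1 GeV in J)⁴ = 2.33 × 10²⁰ kg/m³.
Convert the energy scale: 0.0515 keV⁴ = 5.15 × 10⁻²⁶ GeV⁴.
Result: 5.15 × 10⁻²⁶ × 2.33 × 10²⁰ = 1.20 × 10⁻⁵ kg/m³.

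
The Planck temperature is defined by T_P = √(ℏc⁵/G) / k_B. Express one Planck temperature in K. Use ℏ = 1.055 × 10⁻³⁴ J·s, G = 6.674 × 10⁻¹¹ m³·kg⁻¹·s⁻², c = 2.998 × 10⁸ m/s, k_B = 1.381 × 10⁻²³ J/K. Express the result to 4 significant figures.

T_P = √(ℏc⁵/G) / k_B
  = √(3.828 × 10¹⁸) × 7.241 × 10²²
  = 1.417 × 10³² K

1.417 × 10³² K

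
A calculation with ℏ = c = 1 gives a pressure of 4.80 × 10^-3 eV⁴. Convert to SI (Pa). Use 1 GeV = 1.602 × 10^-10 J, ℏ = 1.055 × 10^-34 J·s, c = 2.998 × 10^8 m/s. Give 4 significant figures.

Pressure is [E]/[L]³ = [E]⁴/(ℏc)³.
1 GeV⁴ → 1/(ℏc)³ × (1 GeV in J)⁴ = 2.082 × 10^37 Pa.
Convert the energy scale: 4.80 × 10^-3 eV⁴ = 4.80 × 10^-39 GeV⁴.
Result: 4.80 × 10^-39 × 2.082 × 10^37 = 0.09992 Pa.

0.09992 Pa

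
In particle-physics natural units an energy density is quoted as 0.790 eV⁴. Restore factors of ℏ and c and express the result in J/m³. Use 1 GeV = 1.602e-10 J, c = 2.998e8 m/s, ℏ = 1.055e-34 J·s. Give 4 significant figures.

[E]/[L]³ = [E]⁴/(ℏc)³; restore (ℏc)⁻³.
1 GeV⁴ → 1/(ℏc)³ × (1 GeV in J)⁴ = 2.082e37 J/m³.
Convert the energy scale: 0.790 eV⁴ = 7.90e-37 GeV⁴.
Result: 7.90e-37 × 2.082e37 = 16.44 J/m³.

16.44 J/m³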